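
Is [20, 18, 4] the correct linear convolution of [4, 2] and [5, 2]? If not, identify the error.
Recompute linear convolution of [4, 2] and [5, 2]: y[0] = 4×5 = 20; y[1] = 4×2 + 2×5 = 18; y[2] = 2×2 = 4 → [20, 18, 4]. Given [20, 18, 4] matches, so answer: Yes

Yes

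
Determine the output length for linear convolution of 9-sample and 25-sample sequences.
Linear/full convolution length: m + n - 1 = 9 + 25 - 1 = 33

33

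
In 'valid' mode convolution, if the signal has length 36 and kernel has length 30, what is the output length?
'Valid' mode counts only positions where the kernel fully overlaps the signal: m - n + 1 = 36 - 30 + 1 = 7

7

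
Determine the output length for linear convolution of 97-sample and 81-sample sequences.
Linear/full convolution length: m + n - 1 = 97 + 81 - 1 = 177

177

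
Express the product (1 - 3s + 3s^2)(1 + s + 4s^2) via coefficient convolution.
Ascending coefficients: a = [1, -3, 3], b = [1, 1, 4]. c[0] = 1×1 = 1; c[1] = 1×1 + -3×1 = -2; c[2] = 1×4 + -3×1 + 3×1 = 4; c[3] = -3×4 + 3×1 = -9; c[4] = 3×4 = 12. Result coefficients: [1, -2, 4, -9, 12] → 1 - 2s + 4s^2 - 9s^3 + 12s^4

1 - 2s + 4s^2 - 9s^3 + 12s^4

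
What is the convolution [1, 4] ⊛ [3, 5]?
y[0] = 1×3 = 3; y[1] = 1×5 + 4×3 = 17; y[2] = 4×5 = 20

[3, 17, 20]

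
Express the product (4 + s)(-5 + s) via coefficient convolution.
Ascending coefficients: a = [4, 1], b = [-5, 1]. c[0] = 4×-5 = -20; c[1] = 4×1 + 1×-5 = -1; c[2] = 1×1 = 1. Result coefficients: [-20, -1, 1] → -20 - s + s^2

-20 - s + s^2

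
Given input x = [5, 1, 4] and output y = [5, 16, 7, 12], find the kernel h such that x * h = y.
Output length 4 = len(x) + len(h) - 1 ⇒ len(h) = 2. Solve h forward using h[k] = (y[k] - Σ_{i≥1} x[i]·h[k-i]) / x[0]: h[0] = y[0] / x[0] = 5 / 5 = 1; h[1] = (y[1] - 1×1) / x[0] = (16 - 1×1) / 5 = 3. So h = [1, 3]. Forward-check [5, 1, 4] * [1, 3]: y[0] = 5×1 = 5; y[1] = 5×3 + 1×1 = 16; y[2] = 1×3 + 4×1 = 7; y[3] = 4×3 = 12 → [5, 16, 7, 12] ✓

[1, 3]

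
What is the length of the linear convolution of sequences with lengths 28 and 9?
Linear/full convolution length: m + n - 1 = 28 + 9 - 1 = 36

36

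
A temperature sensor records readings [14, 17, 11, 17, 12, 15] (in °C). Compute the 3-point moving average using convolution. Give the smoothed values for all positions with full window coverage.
3-point moving average kernel = [1, 1, 1]. Apply in 'valid' mode (full window coverage): avg[0] = (14 + 17 + 11) / 3 = 14.0; avg[1] = (17 + 11 + 17) / 3 = 15.0; avg[2] = (11 + 17 + 12) / 3 = 13.33; avg[3] = (17 + 12 + 15) / 3 = 14.67. Smoothed values: [14.0, 15.0, 13.33, 14.67]

[14.0, 15.0, 13.33, 14.67]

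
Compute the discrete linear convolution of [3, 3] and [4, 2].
y[0] = 3×4 = 12; y[1] = 3×2 + 3×4 = 18; y[2] = 3×2 = 6

[12, 18, 6]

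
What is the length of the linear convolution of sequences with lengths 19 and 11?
Linear/full convolution length: m + n - 1 = 19 + 11 - 1 = 29

29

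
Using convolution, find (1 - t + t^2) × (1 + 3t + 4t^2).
Ascending coefficients: a = [1, -1, 1], b = [1, 3, 4]. c[0] = 1×1 = 1; c[1] = 1×3 + -1×1 = 2; c[2] = 1×4 + -1×3 + 1×1 = 2; c[3] = -1×4 + 1×3 = -1; c[4] = 1×4 = 4. Result coefficients: [1, 2, 2, -1, 4] → 1 + 2t + 2t^2 - t^3 + 4t^4

1 + 2t + 2t^2 - t^3 + 4t^4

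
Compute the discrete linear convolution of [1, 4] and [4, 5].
y[0] = 1×4 = 4; y[1] = 1×5 + 4×4 = 21; y[2] = 4×5 = 20

[4, 21, 20]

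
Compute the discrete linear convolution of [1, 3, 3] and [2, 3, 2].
y[0] = 1×2 = 2; y[1] = 1×3 + 3×2 = 9; y[2] = 1×2 + 3×3 + 3×2 = 17; y[3] = 3×2 + 3×3 = 15; y[4] = 3×2 = 6

[2, 9, 17, 15, 6]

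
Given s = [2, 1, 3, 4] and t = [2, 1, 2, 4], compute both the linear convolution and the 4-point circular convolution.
Linear: y_lin[0] = 2×2 = 4; y_lin[1] = 2×1 + 1×2 = 4; y_lin[2] = 2×2 + 1×1 + 3×2 = 11; y_lin[3] = 2×4 + 1×2 + 3×1 + 4×2 = 21; y_lin[4] = 1×4 + 3×2 + 4×1 = 14; y_lin[5] = 3×4 + 4×2 = 20; y_lin[6] = 4×4 = 16 → [4, 4, 11, 21, 14, 20, 16]. Circular (length 4): y[0] = 2×2 + 1×4 + 3×2 + 4×1 = 18; y[1] = 2×1 + 1×2 + 3×4 + 4×2 = 24; y[2] = 2×2 + 1×1 + 3×2 + 4×4 = 27; y[3] = 2×4 + 1×2 + 3×1 + 4×2 = 21 → [18, 24, 27, 21]

Linear: [4, 4, 11, 21, 14, 20, 16], Circular: [18, 24, 27, 21]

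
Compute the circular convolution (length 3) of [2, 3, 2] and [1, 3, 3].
Use y[k] = Σ_j s[j]·t[(k-j) mod 3]. y[0] = 2×1 + 3×3 + 2×3 = 17; y[1] = 2×3 + 3×1 + 2×3 = 15; y[2] = 2×3 + 3×3 + 2×1 = 17. Result: [17, 15, 17]

[17, 15, 17]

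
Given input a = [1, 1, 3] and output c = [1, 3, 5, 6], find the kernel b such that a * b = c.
Output length 4 = len(a) + len(b) - 1 ⇒ len(b) = 2. Solve b forward using b[k] = (c[k] - Σ_{i≥1} a[i]·b[k-i]) / a[0]: b[0] = c[0] / a[0] = 1 / 1 = 1; b[1] = (c[1] - 1×1) / a[0] = (3 - 1×1) / 1 = 2. So b = [1, 2]. Forward-check [1, 1, 3] * [1, 2]: c[0] = 1×1 = 1; c[1] = 1×2 + 1×1 = 3; c[2] = 1×2 + 3×1 = 5; c[3] = 3×2 = 6 → [1, 3, 5, 6] ✓

[1, 2]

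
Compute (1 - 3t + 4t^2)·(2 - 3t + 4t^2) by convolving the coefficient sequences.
Ascending coefficients: a = [1, -3, 4], b = [2, -3, 4]. c[0] = 1×2 = 2; c[1] = 1×-3 + -3×2 = -9; c[2] = 1×4 + -3×-3 + 4×2 = 21; c[3] = -3×4 + 4×-3 = -24; c[4] = 4×4 = 16. Result coefficients: [2, -9, 21, -24, 16] → 2 - 9t + 21t^2 - 24t^3 + 16t^4

2 - 9t + 21t^2 - 24t^3 + 16t^4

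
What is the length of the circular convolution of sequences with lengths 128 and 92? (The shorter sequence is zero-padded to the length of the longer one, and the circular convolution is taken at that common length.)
Circular convolution (zero-padding the shorter input) has length max(m, n) = max(128, 92) = 128

128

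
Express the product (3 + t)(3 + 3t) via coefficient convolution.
Ascending coefficients: a = [3, 1], b = [3, 3]. c[0] = 3×3 = 9; c[1] = 3×3 + 1×3 = 12; c[2] = 1×3 = 3. Result coefficients: [9, 12, 3] → 9 + 12t + 3t^2

9 + 12t + 3t^2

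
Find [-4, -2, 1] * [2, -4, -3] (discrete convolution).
y[0] = -4×2 = -8; y[1] = -4×-4 + -2×2 = 12; y[2] = -4×-3 + -2×-4 + 1×2 = 22; y[3] = -2×-3 + 1×-4 = 2; y[4] = 1×-3 = -3

[-8, 12, 22, 2, -3]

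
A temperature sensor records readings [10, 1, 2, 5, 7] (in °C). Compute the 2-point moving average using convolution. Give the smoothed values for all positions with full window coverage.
2-point moving average kernel = [1, 1]. Apply in 'valid' mode (full window coverage): avg[0] = (10 + 1) / 2 = 5.5; avg[1] = (1 + 2) / 2 = 1.5; avg[2] = (2 + 5) / 2 = 3.5; avg[3] = (5 + 7) / 2 = 6.0. Smoothed values: [5.5, 1.5, 3.5, 6.0]

[5.5, 1.5, 3.5, 6.0]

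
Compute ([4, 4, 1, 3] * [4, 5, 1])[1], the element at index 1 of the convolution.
Use y[k] = Σ_i a[i]·b[k-i] at k=1. y[1] = 4×5 + 4×4 = 36

36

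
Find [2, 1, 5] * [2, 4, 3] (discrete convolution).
y[0] = 2×2 = 4; y[1] = 2×4 + 1×2 = 10; y[2] = 2×3 + 1×4 + 5×2 = 20; y[3] = 1×3 + 5×4 = 23; y[4] = 5×3 = 15

[4, 10, 20, 23, 15]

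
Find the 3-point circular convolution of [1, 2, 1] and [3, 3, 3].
Use y[k] = Σ_j s[j]·t[(k-j) mod 3]. y[0] = 1×3 + 2×3 + 1×3 = 12; y[1] = 1×3 + 2×3 + 1×3 = 12; y[2] = 1×3 + 2×3 + 1×3 = 12. Result: [12, 12, 12]

[12, 12, 12]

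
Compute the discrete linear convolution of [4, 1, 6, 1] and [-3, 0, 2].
y[0] = 4×-3 = -12; y[1] = 4×0 + 1×-3 = -3; y[2] = 4×2 + 1×0 + 6×-3 = -10; y[3] = 1×2 + 6×0 + 1×-3 = -1; y[4] = 6×2 + 1×0 = 12; y[5] = 1×2 = 2

[-12, -3, -10, -1, 12, 2]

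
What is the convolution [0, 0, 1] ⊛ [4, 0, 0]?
y[0] = 0×4 = 0; y[1] = 0×0 + 0×4 = 0; y[2] = 0×0 + 0×0 + 1×4 = 4; y[3] = 0×0 + 1×0 = 0; y[4] = 1×0 = 0

[0, 0, 4, 0, 0]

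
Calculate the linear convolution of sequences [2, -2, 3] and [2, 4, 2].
y[0] = 2×2 = 4; y[1] = 2×4 + -2×2 = 4; y[2] = 2×2 + -2×4 + 3×2 = 2; y[3] = -2×2 + 3×4 = 8; y[4] = 3×2 = 6

[4, 4, 2, 8, 6]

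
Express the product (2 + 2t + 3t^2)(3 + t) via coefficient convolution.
Ascending coefficients: a = [2, 2, 3], b = [3, 1]. c[0] = 2×3 = 6; c[1] = 2×1 + 2×3 = 8; c[2] = 2×1 + 3×3 = 11; c[3] = 3×1 = 3. Result coefficients: [6, 8, 11, 3] → 6 + 8t + 11t^2 + 3t^3

6 + 8t + 11t^2 + 3t^3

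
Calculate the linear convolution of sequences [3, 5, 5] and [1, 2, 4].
y[0] = 3×1 = 3; y[1] = 3×2 + 5×1 = 11; y[2] = 3×4 + 5×2 + 5×1 = 27; y[3] = 5×4 + 5×2 = 30; y[4] = 5×4 = 20

[3, 11, 27, 30, 20]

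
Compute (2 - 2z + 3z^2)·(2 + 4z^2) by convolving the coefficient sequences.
Ascending coefficients: a = [2, -2, 3], b = [2, 0, 4]. c[0] = 2×2 = 4; c[1] = 2×0 + -2×2 = -4; c[2] = 2×4 + -2×0 + 3×2 = 14; c[3] = -2×4 + 3×0 = -8; c[4] = 3×4 = 12. Result coefficients: [4, -4, 14, -8, 12] → 4 - 4z + 14z^2 - 8z^3 + 12z^4

4 - 4z + 14z^2 - 8z^3 + 12z^4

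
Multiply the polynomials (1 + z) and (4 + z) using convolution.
Ascending coefficients: a = [1, 1], b = [4, 1]. c[0] = 1×4 = 4; c[1] = 1×1 + 1×4 = 5; c[2] = 1×1 = 1. Result coefficients: [4, 5, 1] → 4 + 5z + z^2

4 + 5z + z^2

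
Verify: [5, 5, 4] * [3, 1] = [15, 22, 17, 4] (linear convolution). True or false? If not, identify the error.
Recompute linear convolution of [5, 5, 4] and [3, 1]: y[0] = 5×3 = 15; y[1] = 5×1 + 5×3 = 20; y[2] = 5×1 + 4×3 = 17; y[3] = 4×1 = 4 → [15, 20, 17, 4]. Compare to given [15, 22, 17, 4]: they differ at index 1: given 22, correct 20, so answer: No

No. Error at index 1: given 22, correct 20.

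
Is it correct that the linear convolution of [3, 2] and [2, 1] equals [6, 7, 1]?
Recompute linear convolution of [3, 2] and [2, 1]: y[0] = 3×2 = 6; y[1] = 3×1 + 2×2 = 7; y[2] = 2×1 = 2 → [6, 7, 2]. Compare to given [6, 7, 1]: they differ at index 2: given 1, correct 2, so answer: No

No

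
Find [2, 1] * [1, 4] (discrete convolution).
y[0] = 2×1 = 2; y[1] = 2×4 + 1×1 = 9; y[2] = 1×4 = 4

[2, 9, 4]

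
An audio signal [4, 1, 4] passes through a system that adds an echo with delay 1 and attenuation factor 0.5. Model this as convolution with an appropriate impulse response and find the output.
Direct-path + delayed-attenuated-path model → impulse response h = [1, 0.5] (1 at lag 0, 0.5 at lag 1). Output y[n] = x[n] + 0.5·x[n - 1] (with x[n] = 0 outside 0..2): y[0] = 4 + 0.5×0 = 4; y[1] = 1 + 0.5×4 = 3.0; y[2] = 4 + 0.5×1 = 4.5; y[3] = 0 + 0.5×4 = 2.0. So y = [4, 3.0, 4.5, 2.0]

[4, 3.0, 4.5, 2.0]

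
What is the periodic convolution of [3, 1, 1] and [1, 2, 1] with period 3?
Use y[k] = Σ_j s[j]·t[(k-j) mod 3]. y[0] = 3×1 + 1×1 + 1×2 = 6; y[1] = 3×2 + 1×1 + 1×1 = 8; y[2] = 3×1 + 1×2 + 1×1 = 6. Result: [6, 8, 6]

[6, 8, 6]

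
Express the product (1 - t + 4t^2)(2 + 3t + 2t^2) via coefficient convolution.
Ascending coefficients: a = [1, -1, 4], b = [2, 3, 2]. c[0] = 1×2 = 2; c[1] = 1×3 + -1×2 = 1; c[2] = 1×2 + -1×3 + 4×2 = 7; c[3] = -1×2 + 4×3 = 10; c[4] = 4×2 = 8. Result coefficients: [2, 1, 7, 10, 8] → 2 + t + 7t^2 + 10t^3 + 8t^4

2 + t + 7t^2 + 10t^3 + 8t^4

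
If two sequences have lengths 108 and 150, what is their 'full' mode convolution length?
Linear/full convolution length: m + n - 1 = 108 + 150 - 1 = 257

257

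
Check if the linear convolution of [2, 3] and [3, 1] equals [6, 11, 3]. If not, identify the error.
Recompute linear convolution of [2, 3] and [3, 1]: y[0] = 2×3 = 6; y[1] = 2×1 + 3×3 = 11; y[2] = 3×1 = 3 → [6, 11, 3]. Given [6, 11, 3] matches, so answer: Yes

Yes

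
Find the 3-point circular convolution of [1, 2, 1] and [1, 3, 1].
Use y[k] = Σ_j u[j]·v[(k-j) mod 3]. y[0] = 1×1 + 2×1 + 1×3 = 6; y[1] = 1×3 + 2×1 + 1×1 = 6; y[2] = 1×1 + 2×3 + 1×1 = 8. Result: [6, 6, 8]

[6, 6, 8]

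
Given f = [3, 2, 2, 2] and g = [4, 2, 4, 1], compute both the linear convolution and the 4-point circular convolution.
Linear: y_lin[0] = 3×4 = 12; y_lin[1] = 3×2 + 2×4 = 14; y_lin[2] = 3×4 + 2×2 + 2×4 = 24; y_lin[3] = 3×1 + 2×4 + 2×2 + 2×4 = 23; y_lin[4] = 2×1 + 2×4 + 2×2 = 14; y_lin[5] = 2×1 + 2×4 = 10; y_lin[6] = 2×1 = 2 → [12, 14, 24, 23, 14, 10, 2]. Circular (length 4): y[0] = 3×4 + 2×1 + 2×4 + 2×2 = 26; y[1] = 3×2 + 2×4 + 2×1 + 2×4 = 24; y[2] = 3×4 + 2×2 + 2×4 + 2×1 = 26; y[3] = 3×1 + 2×4 + 2×2 + 2×4 = 23 → [26, 24, 26, 23]

Linear: [12, 14, 24, 23, 14, 10, 2], Circular: [26, 24, 26, 23]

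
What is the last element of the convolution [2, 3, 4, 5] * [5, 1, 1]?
Use y[k] = Σ_i a[i]·b[k-i] at k=5. y[5] = 5×1 = 5

5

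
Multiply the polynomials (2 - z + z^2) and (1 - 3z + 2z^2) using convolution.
Ascending coefficients: a = [2, -1, 1], b = [1, -3, 2]. c[0] = 2×1 = 2; c[1] = 2×-3 + -1×1 = -7; c[2] = 2×2 + -1×-3 + 1×1 = 8; c[3] = -1×2 + 1×-3 = -5; c[4] = 1×2 = 2. Result coefficients: [2, -7, 8, -5, 2] → 2 - 7z + 8z^2 - 5z^3 + 2z^4

2 - 7z + 8z^2 - 5z^3 + 2z^4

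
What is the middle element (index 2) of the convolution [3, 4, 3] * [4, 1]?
Use y[k] = Σ_i a[i]·b[k-i] at k=2. y[2] = 4×1 + 3×4 = 16

16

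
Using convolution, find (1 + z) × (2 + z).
Ascending coefficients: a = [1, 1], b = [2, 1]. c[0] = 1×2 = 2; c[1] = 1×1 + 1×2 = 3; c[2] = 1×1 = 1. Result coefficients: [2, 3, 1] → 2 + 3z + z^2

2 + 3z + z^2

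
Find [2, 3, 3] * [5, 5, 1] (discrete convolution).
y[0] = 2×5 = 10; y[1] = 2×5 + 3×5 = 25; y[2] = 2×1 + 3×5 + 3×5 = 32; y[3] = 3×1 + 3×5 = 18; y[4] = 3×1 = 3

[10, 25, 32, 18, 3]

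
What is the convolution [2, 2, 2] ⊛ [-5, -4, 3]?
y[0] = 2×-5 = -10; y[1] = 2×-4 + 2×-5 = -18; y[2] = 2×3 + 2×-4 + 2×-5 = -12; y[3] = 2×3 + 2×-4 = -2; y[4] = 2×3 = 6

[-10, -18, -12, -2, 6]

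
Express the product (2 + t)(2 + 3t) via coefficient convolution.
Ascending coefficients: a = [2, 1], b = [2, 3]. c[0] = 2×2 = 4; c[1] = 2×3 + 1×2 = 8; c[2] = 1×3 = 3. Result coefficients: [4, 8, 3] → 4 + 8t + 3t^2

4 + 8t + 3t^2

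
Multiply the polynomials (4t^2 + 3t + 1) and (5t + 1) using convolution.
Ascending coefficients: a = [1, 3, 4], b = [1, 5]. c[0] = 1×1 = 1; c[1] = 1×5 + 3×1 = 8; c[2] = 3×5 + 4×1 = 19; c[3] = 4×5 = 20. Result coefficients: [1, 8, 19, 20] → 20t^3 + 19t^2 + 8t + 1

20t^3 + 19t^2 + 8t + 1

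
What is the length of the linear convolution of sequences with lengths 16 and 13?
Linear/full convolution length: m + n - 1 = 16 + 13 - 1 = 28

28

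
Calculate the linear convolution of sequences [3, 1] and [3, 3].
y[0] = 3×3 = 9; y[1] = 3×3 + 1×3 = 12; y[2] = 1×3 = 3

[9, 12, 3]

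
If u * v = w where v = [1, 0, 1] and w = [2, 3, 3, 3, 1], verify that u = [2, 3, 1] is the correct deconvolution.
Forward-compute [2, 3, 1] * [1, 0, 1]: w[0] = 2×1 = 2; w[1] = 2×0 + 3×1 = 3; w[2] = 2×1 + 3×0 + 1×1 = 3; w[3] = 3×1 + 1×0 = 3; w[4] = 1×1 = 1 → [2, 3, 3, 3, 1]. Matches given w = [2, 3, 3, 3, 1], so verified.

Verified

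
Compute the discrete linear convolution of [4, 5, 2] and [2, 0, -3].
y[0] = 4×2 = 8; y[1] = 4×0 + 5×2 = 10; y[2] = 4×-3 + 5×0 + 2×2 = -8; y[3] = 5×-3 + 2×0 = -15; y[4] = 2×-3 = -6

[8, 10, -8, -15, -6]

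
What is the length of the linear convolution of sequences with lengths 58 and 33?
Linear/full convolution length: m + n - 1 = 58 + 33 - 1 = 90

90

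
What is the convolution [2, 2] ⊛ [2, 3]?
y[0] = 2×2 = 4; y[1] = 2×3 + 2×2 = 10; y[2] = 2×3 = 6

[4, 10, 6]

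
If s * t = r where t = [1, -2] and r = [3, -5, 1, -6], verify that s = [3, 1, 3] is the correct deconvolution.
Forward-compute [3, 1, 3] * [1, -2]: r[0] = 3×1 = 3; r[1] = 3×-2 + 1×1 = -5; r[2] = 1×-2 + 3×1 = 1; r[3] = 3×-2 = -6 → [3, -5, 1, -6]. Matches given r = [3, -5, 1, -6], so verified.

Verified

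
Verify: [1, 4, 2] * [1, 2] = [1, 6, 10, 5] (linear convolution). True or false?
Recompute linear convolution of [1, 4, 2] and [1, 2]: y[0] = 1×1 = 1; y[1] = 1×2 + 4×1 = 6; y[2] = 4×2 + 2×1 = 10; y[3] = 2×2 = 4 → [1, 6, 10, 4]. Compare to given [1, 6, 10, 5]: they differ at index 3: given 5, correct 4, so answer: No

No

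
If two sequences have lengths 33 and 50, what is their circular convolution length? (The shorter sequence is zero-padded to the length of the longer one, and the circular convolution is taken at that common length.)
Circular convolution (zero-padding the shorter input) has length max(m, n) = max(33, 50) = 50

50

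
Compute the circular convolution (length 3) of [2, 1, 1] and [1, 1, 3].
Use y[k] = Σ_j a[j]·b[(k-j) mod 3]. y[0] = 2×1 + 1×3 + 1×1 = 6; y[1] = 2×1 + 1×1 + 1×3 = 6; y[2] = 2×3 + 1×1 + 1×1 = 8. Result: [6, 6, 8]

[6, 6, 8]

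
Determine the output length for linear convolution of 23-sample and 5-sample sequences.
Linear/full convolution length: m + n - 1 = 23 + 5 - 1 = 27

27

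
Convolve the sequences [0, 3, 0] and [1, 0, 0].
y[0] = 0×1 = 0; y[1] = 0×0 + 3×1 = 3; y[2] = 0×0 + 3×0 + 0×1 = 0; y[3] = 3×0 + 0×0 = 0; y[4] = 0×0 = 0

[0, 3, 0, 0, 0]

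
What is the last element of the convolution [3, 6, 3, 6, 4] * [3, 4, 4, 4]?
Use y[k] = Σ_i a[i]·b[k-i] at k=7. y[7] = 4×4 = 16

16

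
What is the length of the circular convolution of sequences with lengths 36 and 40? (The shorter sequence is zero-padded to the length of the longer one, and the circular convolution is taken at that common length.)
Circular convolution (zero-padding the shorter input) has length max(m, n) = max(36, 40) = 40

40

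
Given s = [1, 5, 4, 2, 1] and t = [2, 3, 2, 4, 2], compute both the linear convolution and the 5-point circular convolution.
Linear: y_lin[0] = 1×2 = 2; y_lin[1] = 1×3 + 5×2 = 13; y_lin[2] = 1×2 + 5×3 + 4×2 = 25; y_lin[3] = 1×4 + 5×2 + 4×3 + 2×2 = 30; y_lin[4] = 1×2 + 5×4 + 4×2 + 2×3 + 1×2 = 38; y_lin[5] = 5×2 + 4×4 + 2×2 + 1×3 = 33; y_lin[6] = 4×2 + 2×4 + 1×2 = 18; y_lin[7] = 2×2 + 1×4 = 8; y_lin[8] = 1×2 = 2 → [2, 13, 25, 30, 38, 33, 18, 8, 2]. Circular (length 5): y[0] = 1×2 + 5×2 + 4×4 + 2×2 + 1×3 = 35; y[1] = 1×3 + 5×2 + 4×2 + 2×4 + 1×2 = 31; y[2] = 1×2 + 5×3 + 4×2 + 2×2 + 1×4 = 33; y[3] = 1×4 + 5×2 + 4×3 + 2×2 + 1×2 = 32; y[4] = 1×2 + 5×4 + 4×2 + 2×3 + 1×2 = 38 → [35, 31, 33, 32, 38]

Linear: [2, 13, 25, 30, 38, 33, 18, 8, 2], Circular: [35, 31, 33, 32, 38]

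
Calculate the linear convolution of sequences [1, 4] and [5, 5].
y[0] = 1×5 = 5; y[1] = 1×5 + 4×5 = 25; y[2] = 4×5 = 20

[5, 25, 20]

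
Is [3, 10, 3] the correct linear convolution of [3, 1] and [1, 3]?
Recompute linear convolution of [3, 1] and [1, 3]: y[0] = 3×1 = 3; y[1] = 3×3 + 1×1 = 10; y[2] = 1×3 = 3 → [3, 10, 3]. Given [3, 10, 3] matches, so answer: Yes

Yes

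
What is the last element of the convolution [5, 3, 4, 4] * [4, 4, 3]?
Use y[k] = Σ_i a[i]·b[k-i] at k=5. y[5] = 4×3 = 12

12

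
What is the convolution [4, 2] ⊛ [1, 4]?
y[0] = 4×1 = 4; y[1] = 4×4 + 2×1 = 18; y[2] = 2×4 = 8

[4, 18, 8]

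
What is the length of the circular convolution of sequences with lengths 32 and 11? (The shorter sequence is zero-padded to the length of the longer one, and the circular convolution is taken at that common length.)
Circular convolution (zero-padding the shorter input) has length max(m, n) = max(32, 11) = 32

32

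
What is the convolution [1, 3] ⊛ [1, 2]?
y[0] = 1×1 = 1; y[1] = 1×2 + 3×1 = 5; y[2] = 3×2 = 6

[1, 5, 6]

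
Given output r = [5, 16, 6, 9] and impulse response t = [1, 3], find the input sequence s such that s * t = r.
Deconvolve r=[5, 16, 6, 9] by t=[1, 3]. Since t[0]=1, solve forward: s[0] = r[0] / 1 = 5; s[1] = (r[1] - 5×3) / 1 = 1; s[2] = (r[2] - 1×3) / 1 = 3. So s = [5, 1, 3]. Check by forward convolution: r[0] = 5×1 = 5; r[1] = 5×3 + 1×1 = 16; r[2] = 1×3 + 3×1 = 6; r[3] = 3×3 = 9

[5, 1, 3]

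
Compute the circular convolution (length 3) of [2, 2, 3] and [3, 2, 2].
Use y[k] = Σ_j s[j]·t[(k-j) mod 3]. y[0] = 2×3 + 2×2 + 3×2 = 16; y[1] = 2×2 + 2×3 + 3×2 = 16; y[2] = 2×2 + 2×2 + 3×3 = 17. Result: [16, 16, 17]

[16, 16, 17]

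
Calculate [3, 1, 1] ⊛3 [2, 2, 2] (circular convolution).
Use y[k] = Σ_j u[j]·v[(k-j) mod 3]. y[0] = 3×2 + 1×2 + 1×2 = 10; y[1] = 3×2 + 1×2 + 1×2 = 10; y[2] = 3×2 + 1×2 + 1×2 = 10. Result: [10, 10, 10]

[10, 10, 10]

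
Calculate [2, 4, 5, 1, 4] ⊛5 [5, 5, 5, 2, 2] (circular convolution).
Use y[k] = Σ_j s[j]·t[(k-j) mod 5]. y[0] = 2×5 + 4×2 + 5×2 + 1×5 + 4×5 = 53; y[1] = 2×5 + 4×5 + 5×2 + 1×2 + 4×5 = 62; y[2] = 2×5 + 4×5 + 5×5 + 1×2 + 4×2 = 65; y[3] = 2×2 + 4×5 + 5×5 + 1×5 + 4×2 = 62; y[4] = 2×2 + 4×2 + 5×5 + 1×5 + 4×5 = 62. Result: [53, 62, 65, 62, 62]

[53, 62, 65, 62, 62]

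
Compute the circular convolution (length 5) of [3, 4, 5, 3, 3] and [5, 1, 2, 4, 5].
Use y[k] = Σ_j a[j]·b[(k-j) mod 5]. y[0] = 3×5 + 4×5 + 5×4 + 3×2 + 3×1 = 64; y[1] = 3×1 + 4×5 + 5×5 + 3×4 + 3×2 = 66; y[2] = 3×2 + 4×1 + 5×5 + 3×5 + 3×4 = 62; y[3] = 3×4 + 4×2 + 5×1 + 3×5 + 3×5 = 55; y[4] = 3×5 + 4×4 + 5×2 + 3×1 + 3×5 = 59. Result: [64, 66, 62, 55, 59]

[64, 66, 62, 55, 59]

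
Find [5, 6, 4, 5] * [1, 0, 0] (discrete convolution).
y[0] = 5×1 = 5; y[1] = 5×0 + 6×1 = 6; y[2] = 5×0 + 6×0 + 4×1 = 4; y[3] = 6×0 + 4×0 + 5×1 = 5; y[4] = 4×0 + 5×0 = 0; y[5] = 5×0 = 0

[5, 6, 4, 5, 0, 0]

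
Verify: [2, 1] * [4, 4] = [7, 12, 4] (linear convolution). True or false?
Recompute linear convolution of [2, 1] and [4, 4]: y[0] = 2×4 = 8; y[1] = 2×4 + 1×4 = 12; y[2] = 1×4 = 4 → [8, 12, 4]. Compare to given [7, 12, 4]: they differ at index 0: given 7, correct 8, so answer: No

No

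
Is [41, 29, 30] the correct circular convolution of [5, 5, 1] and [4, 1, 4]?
Recompute circular convolution of [5, 5, 1] and [4, 1, 4]: y[0] = 5×4 + 5×4 + 1×1 = 41; y[1] = 5×1 + 5×4 + 1×4 = 29; y[2] = 5×4 + 5×1 + 1×4 = 29 → [41, 29, 29]. Compare to given [41, 29, 30]: they differ at index 2: given 30, correct 29, so answer: No

No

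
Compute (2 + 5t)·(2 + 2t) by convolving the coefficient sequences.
Ascending coefficients: a = [2, 5], b = [2, 2]. c[0] = 2×2 = 4; c[1] = 2×2 + 5×2 = 14; c[2] = 5×2 = 10. Result coefficients: [4, 14, 10] → 4 + 14t + 10t^2

4 + 14t + 10t^2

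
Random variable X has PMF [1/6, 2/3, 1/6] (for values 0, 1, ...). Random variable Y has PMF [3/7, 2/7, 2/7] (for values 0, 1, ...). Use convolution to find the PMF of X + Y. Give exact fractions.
P(X+Y=k) = Σ_i P(X=i)·P(Y=k-i) — a convolution of [1/6, 2/3, 1/6] and [3/7, 2/7, 2/7]. P(X+Y=0) = (1/6)×(3/7) = 1/14; P(X+Y=1) = (1/6)×(2/7) + (2/3)×(3/7) = 1/21 + 2/7 = 1/3; P(X+Y=2) = (1/6)×(2/7) + (2/3)×(2/7) + (1/6)×(3/7) = 1/21 + 4/21 + 1/14 = 13/42; P(X+Y=3) = (2/3)×(2/7) + (1/6)×(2/7) = 4/21 + 1/21 = 5/21; P(X+Y=4) = (1/6)×(2/7) = 1/21. PMF: [1/14, 1/3, 13/42, 5/21, 1/21] (sums to 1 ✓)

[1/14, 1/3, 13/42, 5/21, 1/21]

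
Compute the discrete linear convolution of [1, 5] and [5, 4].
y[0] = 1×5 = 5; y[1] = 1×4 + 5×5 = 29; y[2] = 5×4 = 20

[5, 29, 20]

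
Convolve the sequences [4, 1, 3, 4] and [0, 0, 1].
y[0] = 4×0 = 0; y[1] = 4×0 + 1×0 = 0; y[2] = 4×1 + 1×0 + 3×0 = 4; y[3] = 1×1 + 3×0 + 4×0 = 1; y[4] = 3×1 + 4×0 = 3; y[5] = 4×1 = 4

[0, 0, 4, 1, 3, 4]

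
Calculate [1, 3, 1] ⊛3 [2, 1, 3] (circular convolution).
Use y[k] = Σ_j u[j]·v[(k-j) mod 3]. y[0] = 1×2 + 3×3 + 1×1 = 12; y[1] = 1×1 + 3×2 + 1×3 = 10; y[2] = 1×3 + 3×1 + 1×2 = 8. Result: [12, 10, 8]

[12, 10, 8]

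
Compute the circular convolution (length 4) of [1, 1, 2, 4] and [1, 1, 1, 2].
Use y[k] = Σ_j s[j]·t[(k-j) mod 4]. y[0] = 1×1 + 1×2 + 2×1 + 4×1 = 9; y[1] = 1×1 + 1×1 + 2×2 + 4×1 = 10; y[2] = 1×1 + 1×1 + 2×1 + 4×2 = 12; y[3] = 1×2 + 1×1 + 2×1 + 4×1 = 9. Result: [9, 10, 12, 9]

[9, 10, 12, 9]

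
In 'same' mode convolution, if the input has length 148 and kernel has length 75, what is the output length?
'Same' mode returns an output with the same length as the input: 148

148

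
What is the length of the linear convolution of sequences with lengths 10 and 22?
Linear/full convolution length: m + n - 1 = 10 + 22 - 1 = 31

31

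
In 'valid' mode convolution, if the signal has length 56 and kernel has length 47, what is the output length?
'Valid' mode counts only positions where the kernel fully overlaps the signal: m - n + 1 = 56 - 47 + 1 = 10

10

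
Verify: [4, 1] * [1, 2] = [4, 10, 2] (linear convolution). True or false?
Recompute linear convolution of [4, 1] and [1, 2]: y[0] = 4×1 = 4; y[1] = 4×2 + 1×1 = 9; y[2] = 1×2 = 2 → [4, 9, 2]. Compare to given [4, 10, 2]: they differ at index 1: given 10, correct 9, so answer: No

No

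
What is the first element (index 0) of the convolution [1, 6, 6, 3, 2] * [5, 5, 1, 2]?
Use y[k] = Σ_i a[i]·b[k-i] at k=0. y[0] = 1×5 = 5

5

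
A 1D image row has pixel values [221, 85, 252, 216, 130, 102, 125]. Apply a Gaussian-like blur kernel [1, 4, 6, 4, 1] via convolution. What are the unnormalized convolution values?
Convolve image row [221, 85, 252, 216, 130, 102, 125] with kernel [1, 4, 6, 4, 1]: y[0] = 221×1 = 221; y[1] = 221×4 + 85×1 = 969; y[2] = 221×6 + 85×4 + 252×1 = 1918; y[3] = 221×4 + 85×6 + 252×4 + 216×1 = 2618; y[4] = 221×1 + 85×4 + 252×6 + 216×4 + 130×1 = 3067; y[5] = 85×1 + 252×4 + 216×6 + 130×4 + 102×1 = 3011; y[6] = 252×1 + 216×4 + 130×6 + 102×4 + 125×1 = 2429; y[7] = 216×1 + 130×4 + 102×6 + 125×4 = 1848; y[8] = 130×1 + 102×4 + 125×6 = 1288; y[9] = 102×1 + 125×4 = 602; y[10] = 125×1 = 125 → [221, 969, 1918, 2618, 3067, 3011, 2429, 1848, 1288, 602, 125]. Normalization factor = sum(kernel) = 16.

[221, 969, 1918, 2618, 3067, 3011, 2429, 1848, 1288, 602, 125]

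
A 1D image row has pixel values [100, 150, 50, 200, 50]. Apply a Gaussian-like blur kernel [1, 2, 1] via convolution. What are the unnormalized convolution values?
Convolve image row [100, 150, 50, 200, 50] with kernel [1, 2, 1]: y[0] = 100×1 = 100; y[1] = 100×2 + 150×1 = 350; y[2] = 100×1 + 150×2 + 50×1 = 450; y[3] = 150×1 + 50×2 + 200×1 = 450; y[4] = 50×1 + 200×2 + 50×1 = 500; y[5] = 200×1 + 50×2 = 300; y[6] = 50×1 = 50 → [100, 350, 450, 450, 500, 300, 50]. Normalization factor = sum(kernel) = 4.

[100, 350, 450, 450, 500, 300, 50]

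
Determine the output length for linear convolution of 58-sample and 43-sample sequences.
Linear/full convolution length: m + n - 1 = 58 + 43 - 1 = 100

100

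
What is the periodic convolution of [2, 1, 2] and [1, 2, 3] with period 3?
Use y[k] = Σ_j s[j]·t[(k-j) mod 3]. y[0] = 2×1 + 1×3 + 2×2 = 9; y[1] = 2×2 + 1×1 + 2×3 = 11; y[2] = 2×3 + 1×2 + 2×1 = 10. Result: [9, 11, 10]

[9, 11, 10]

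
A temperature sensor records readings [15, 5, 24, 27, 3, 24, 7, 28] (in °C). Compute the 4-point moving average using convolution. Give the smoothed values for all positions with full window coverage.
4-point moving average kernel = [1, 1, 1, 1]. Apply in 'valid' mode (full window coverage): avg[0] = (15 + 5 + 24 + 27) / 4 = 17.75; avg[1] = (5 + 24 + 27 + 3) / 4 = 14.75; avg[2] = (24 + 27 + 3 + 24) / 4 = 19.5; avg[3] = (27 + 3 + 24 + 7) / 4 = 15.25; avg[4] = (3 + 24 + 7 + 28) / 4 = 15.5. Smoothed values: [17.75, 14.75, 19.5, 15.25, 15.5]

[17.75, 14.75, 19.5, 15.25, 15.5]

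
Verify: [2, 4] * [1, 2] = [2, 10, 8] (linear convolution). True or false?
Recompute linear convolution of [2, 4] and [1, 2]: y[0] = 2×1 = 2; y[1] = 2×2 + 4×1 = 8; y[2] = 4×2 = 8 → [2, 8, 8]. Compare to given [2, 10, 8]: they differ at index 1: given 10, correct 8, so answer: No

No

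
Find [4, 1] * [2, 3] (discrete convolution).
y[0] = 4×2 = 8; y[1] = 4×3 + 1×2 = 14; y[2] = 1×3 = 3

[8, 14, 3]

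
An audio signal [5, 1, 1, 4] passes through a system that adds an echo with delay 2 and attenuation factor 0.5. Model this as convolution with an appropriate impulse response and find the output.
Direct-path + delayed-attenuated-path model → impulse response h = [1, 0, 0.5] (1 at lag 0, 0.5 at lag 2). Output y[n] = x[n] + 0.5·x[n - 2] (with x[n] = 0 outside 0..3): y[0] = 5 + 0.5×0 = 5; y[1] = 1 + 0.5×0 = 1; y[2] = 1 + 0.5×5 = 3.5; y[3] = 4 + 0.5×1 = 4.5; y[4] = 0 + 0.5×1 = 0.5; y[5] = 0 + 0.5×4 = 2.0. So y = [5, 1, 3.5, 4.5, 0.5, 2.0]

[5, 1, 3.5, 4.5, 0.5, 2.0]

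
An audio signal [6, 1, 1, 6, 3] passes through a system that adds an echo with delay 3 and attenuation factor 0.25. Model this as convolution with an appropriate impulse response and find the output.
Direct-path + delayed-attenuated-path model → impulse response h = [1, 0, 0, 0.25] (1 at lag 0, 0.25 at lag 3). Output y[n] = x[n] + 0.25·x[n - 3] (with x[n] = 0 outside 0..4): y[0] = 6 + 0.25×0 = 6; y[1] = 1 + 0.25×0 = 1; y[2] = 1 + 0.25×0 = 1; y[3] = 6 + 0.25×6 = 7.5; y[4] = 3 + 0.25×1 = 3.25; y[5] = 0 + 0.25×1 = 0.25; y[6] = 0 + 0.25×6 = 1.5; y[7] = 0 + 0.25×3 = 0.75. So y = [6, 1, 1, 7.5, 3.25, 0.25, 1.5, 0.75]

[6, 1, 1, 7.5, 3.25, 0.25, 1.5, 0.75]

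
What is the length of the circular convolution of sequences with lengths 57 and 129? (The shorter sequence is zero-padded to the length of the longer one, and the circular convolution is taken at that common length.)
Circular convolution (zero-padding the shorter input) has length max(m, n) = max(57, 129) = 129

129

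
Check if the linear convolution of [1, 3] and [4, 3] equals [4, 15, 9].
Recompute linear convolution of [1, 3] and [4, 3]: y[0] = 1×4 = 4; y[1] = 1×3 + 3×4 = 15; y[2] = 3×3 = 9 → [4, 15, 9]. Given [4, 15, 9] matches, so answer: Yes

Yes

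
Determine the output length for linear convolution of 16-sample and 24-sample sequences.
Linear/full convolution length: m + n - 1 = 16 + 24 - 1 = 39

39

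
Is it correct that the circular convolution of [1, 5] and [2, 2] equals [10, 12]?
Recompute circular convolution of [1, 5] and [2, 2]: y[0] = 1×2 + 5×2 = 12; y[1] = 1×2 + 5×2 = 12 → [12, 12]. Compare to given [10, 12]: they differ at index 0: given 10, correct 12, so answer: No

No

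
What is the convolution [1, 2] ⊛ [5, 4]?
y[0] = 1×5 = 5; y[1] = 1×4 + 2×5 = 14; y[2] = 2×4 = 8

[5, 14, 8]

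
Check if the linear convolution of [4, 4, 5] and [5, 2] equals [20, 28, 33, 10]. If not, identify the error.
Recompute linear convolution of [4, 4, 5] and [5, 2]: y[0] = 4×5 = 20; y[1] = 4×2 + 4×5 = 28; y[2] = 4×2 + 5×5 = 33; y[3] = 5×2 = 10 → [20, 28, 33, 10]. Given [20, 28, 33, 10] matches, so answer: Yes

Yes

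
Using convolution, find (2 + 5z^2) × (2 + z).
Ascending coefficients: a = [2, 0, 5], b = [2, 1]. c[0] = 2×2 = 4; c[1] = 2×1 + 0×2 = 2; c[2] = 0×1 + 5×2 = 10; c[3] = 5×1 = 5. Result coefficients: [4, 2, 10, 5] → 4 + 2z + 10z^2 + 5z^3

4 + 2z + 10z^2 + 5z^3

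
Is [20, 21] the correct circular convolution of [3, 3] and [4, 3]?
Recompute circular convolution of [3, 3] and [4, 3]: y[0] = 3×4 + 3×3 = 21; y[1] = 3×3 + 3×4 = 21 → [21, 21]. Compare to given [20, 21]: they differ at index 0: given 20, correct 21, so answer: No

No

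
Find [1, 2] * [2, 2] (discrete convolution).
y[0] = 1×2 = 2; y[1] = 1×2 + 2×2 = 6; y[2] = 2×2 = 4

[2, 6, 4]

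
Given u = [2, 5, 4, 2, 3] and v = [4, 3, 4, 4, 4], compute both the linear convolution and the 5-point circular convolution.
Linear: y_lin[0] = 2×4 = 8; y_lin[1] = 2×3 + 5×4 = 26; y_lin[2] = 2×4 + 5×3 + 4×4 = 39; y_lin[3] = 2×4 + 5×4 + 4×3 + 2×4 = 48; y_lin[4] = 2×4 + 5×4 + 4×4 + 2×3 + 3×4 = 62; y_lin[5] = 5×4 + 4×4 + 2×4 + 3×3 = 53; y_lin[6] = 4×4 + 2×4 + 3×4 = 36; y_lin[7] = 2×4 + 3×4 = 20; y_lin[8] = 3×4 = 12 → [8, 26, 39, 48, 62, 53, 36, 20, 12]. Circular (length 5): y[0] = 2×4 + 5×4 + 4×4 + 2×4 + 3×3 = 61; y[1] = 2×3 + 5×4 + 4×4 + 2×4 + 3×4 = 62; y[2] = 2×4 + 5×3 + 4×4 + 2×4 + 3×4 = 59; y[3] = 2×4 + 5×4 + 4×3 + 2×4 + 3×4 = 60; y[4] = 2×4 + 5×4 + 4×4 + 2×3 + 3×4 = 62 → [61, 62, 59, 60, 62]

Linear: [8, 26, 39, 48, 62, 53, 36, 20, 12], Circular: [61, 62, 59, 60, 62]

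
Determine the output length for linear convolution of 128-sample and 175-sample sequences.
Linear/full convolution length: m + n - 1 = 128 + 175 - 1 = 302

302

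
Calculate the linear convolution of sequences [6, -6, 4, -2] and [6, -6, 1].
y[0] = 6×6 = 36; y[1] = 6×-6 + -6×6 = -72; y[2] = 6×1 + -6×-6 + 4×6 = 66; y[3] = -6×1 + 4×-6 + -2×6 = -42; y[4] = 4×1 + -2×-6 = 16; y[5] = -2×1 = -2

[36, -72, 66, -42, 16, -2]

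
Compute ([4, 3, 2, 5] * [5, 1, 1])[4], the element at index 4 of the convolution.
Use y[k] = Σ_i a[i]·b[k-i] at k=4. y[4] = 2×1 + 5×1 = 7

7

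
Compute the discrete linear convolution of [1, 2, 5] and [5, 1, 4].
y[0] = 1×5 = 5; y[1] = 1×1 + 2×5 = 11; y[2] = 1×4 + 2×1 + 5×5 = 31; y[3] = 2×4 + 5×1 = 13; y[4] = 5×4 = 20

[5, 11, 31, 13, 20]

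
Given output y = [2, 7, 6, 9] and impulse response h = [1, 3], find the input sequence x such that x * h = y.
Deconvolve y=[2, 7, 6, 9] by h=[1, 3]. Since h[0]=1, solve forward: x[0] = y[0] / 1 = 2; x[1] = (y[1] - 2×3) / 1 = 1; x[2] = (y[2] - 1×3) / 1 = 3. So x = [2, 1, 3]. Check by forward convolution: y[0] = 2×1 = 2; y[1] = 2×3 + 1×1 = 7; y[2] = 1×3 + 3×1 = 6; y[3] = 3×3 = 9

[2, 1, 3]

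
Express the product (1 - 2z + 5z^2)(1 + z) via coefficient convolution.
Ascending coefficients: a = [1, -2, 5], b = [1, 1]. c[0] = 1×1 = 1; c[1] = 1×1 + -2×1 = -1; c[2] = -2×1 + 5×1 = 3; c[3] = 5×1 = 5. Result coefficients: [1, -1, 3, 5] → 1 - z + 3z^2 + 5z^3

1 - z + 3z^2 + 5z^3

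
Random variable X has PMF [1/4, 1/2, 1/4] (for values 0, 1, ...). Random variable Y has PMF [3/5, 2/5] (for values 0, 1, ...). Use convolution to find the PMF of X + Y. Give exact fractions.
P(X+Y=k) = Σ_i P(X=i)·P(Y=k-i) — a convolution of [1/4, 1/2, 1/4] and [3/5, 2/5]. P(X+Y=0) = (1/4)×(3/5) = 3/20; P(X+Y=1) = (1/4)×(2/5) + (1/2)×(3/5) = 1/10 + 3/10 = 2/5; P(X+Y=2) = (1/2)×(2/5) + (1/4)×(3/5) = 1/5 + 3/20 = 7/20; P(X+Y=3) = (1/4)×(2/5) = 1/10. PMF: [3/20, 2/5, 7/20, 1/10] (sums to 1 ✓)

[3/20, 2/5, 7/20, 1/10]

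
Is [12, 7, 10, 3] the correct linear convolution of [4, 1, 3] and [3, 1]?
Recompute linear convolution of [4, 1, 3] and [3, 1]: y[0] = 4×3 = 12; y[1] = 4×1 + 1×3 = 7; y[2] = 1×1 + 3×3 = 10; y[3] = 3×1 = 3 → [12, 7, 10, 3]. Given [12, 7, 10, 3] matches, so answer: Yes

Yes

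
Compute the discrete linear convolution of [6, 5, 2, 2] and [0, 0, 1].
y[0] = 6×0 = 0; y[1] = 6×0 + 5×0 = 0; y[2] = 6×1 + 5×0 + 2×0 = 6; y[3] = 5×1 + 2×0 + 2×0 = 5; y[4] = 2×1 + 2×0 = 2; y[5] = 2×1 = 2

[0, 0, 6, 5, 2, 2]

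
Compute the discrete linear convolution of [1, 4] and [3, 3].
y[0] = 1×3 = 3; y[1] = 1×3 + 4×3 = 15; y[2] = 4×3 = 12

[3, 15, 12]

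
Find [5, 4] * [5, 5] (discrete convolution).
y[0] = 5×5 = 25; y[1] = 5×5 + 4×5 = 45; y[2] = 4×5 = 20

[25, 45, 20]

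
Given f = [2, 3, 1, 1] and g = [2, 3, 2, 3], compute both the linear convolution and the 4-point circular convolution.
Linear: y_lin[0] = 2×2 = 4; y_lin[1] = 2×3 + 3×2 = 12; y_lin[2] = 2×2 + 3×3 + 1×2 = 15; y_lin[3] = 2×3 + 3×2 + 1×3 + 1×2 = 17; y_lin[4] = 3×3 + 1×2 + 1×3 = 14; y_lin[5] = 1×3 + 1×2 = 5; y_lin[6] = 1×3 = 3 → [4, 12, 15, 17, 14, 5, 3]. Circular (length 4): y[0] = 2×2 + 3×3 + 1×2 + 1×3 = 18; y[1] = 2×3 + 3×2 + 1×3 + 1×2 = 17; y[2] = 2×2 + 3×3 + 1×2 + 1×3 = 18; y[3] = 2×3 + 3×2 + 1×3 + 1×2 = 17 → [18, 17, 18, 17]

Linear: [4, 12, 15, 17, 14, 5, 3], Circular: [18, 17, 18, 17]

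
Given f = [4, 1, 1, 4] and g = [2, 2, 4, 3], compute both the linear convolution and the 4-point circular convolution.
Linear: y_lin[0] = 4×2 = 8; y_lin[1] = 4×2 + 1×2 = 10; y_lin[2] = 4×4 + 1×2 + 1×2 = 20; y_lin[3] = 4×3 + 1×4 + 1×2 + 4×2 = 26; y_lin[4] = 1×3 + 1×4 + 4×2 = 15; y_lin[5] = 1×3 + 4×4 = 19; y_lin[6] = 4×3 = 12 → [8, 10, 20, 26, 15, 19, 12]. Circular (length 4): y[0] = 4×2 + 1×3 + 1×4 + 4×2 = 23; y[1] = 4×2 + 1×2 + 1×3 + 4×4 = 29; y[2] = 4×4 + 1×2 + 1×2 + 4×3 = 32; y[3] = 4×3 + 1×4 + 1×2 + 4×2 = 26 → [23, 29, 32, 26]

Linear: [8, 10, 20, 26, 15, 19, 12], Circular: [23, 29, 32, 26]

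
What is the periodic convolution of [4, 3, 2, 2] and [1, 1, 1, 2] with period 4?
Use y[k] = Σ_j a[j]·b[(k-j) mod 4]. y[0] = 4×1 + 3×2 + 2×1 + 2×1 = 14; y[1] = 4×1 + 3×1 + 2×2 + 2×1 = 13; y[2] = 4×1 + 3×1 + 2×1 + 2×2 = 13; y[3] = 4×2 + 3×1 + 2×1 + 2×1 = 15. Result: [14, 13, 13, 15]

[14, 13, 13, 15]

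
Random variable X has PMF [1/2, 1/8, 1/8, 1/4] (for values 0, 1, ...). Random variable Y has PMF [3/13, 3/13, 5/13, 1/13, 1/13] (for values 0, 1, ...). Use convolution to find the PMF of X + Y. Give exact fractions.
P(X+Y=k) = Σ_i P(X=i)·P(Y=k-i) — a convolution of [1/2, 1/8, 1/8, 1/4] and [3/13, 3/13, 5/13, 1/13, 1/13]. P(X+Y=0) = (1/2)×(3/13) = 3/26; P(X+Y=1) = (1/2)×(3/13) + (1/8)×(3/13) = 3/26 + 3/104 = 15/104; P(X+Y=2) = (1/2)×(5/13) + (1/8)×(3/13) + (1/8)×(3/13) = 5/26 + 3/104 + 3/104 = 1/4; P(X+Y=3) = (1/2)×(1/13) + (1/8)×(5/13) + (1/8)×(3/13) + (1/4)×(3/13) = 1/26 + 5/104 + 3/104 + 3/52 = 9/52; P(X+Y=4) = (1/2)×(1/13) + (1/8)×(1/13) + (1/8)×(5/13) + (1/4)×(3/13) = 1/26 + 1/104 + 5/104 + 3/52 = 2/13; P(X+Y=5) = (1/8)×(1/13) + (1/8)×(1/13) + (1/4)×(5/13) = 1/104 + 1/104 + 5/52 = 3/26; P(X+Y=6) = (1/8)×(1/13) + (1/4)×(1/13) = 1/104 + 1/52 = 3/104; P(X+Y=7) = (1/4)×(1/13) = 1/52. PMF: [3/26, 15/104, 1/4, 9/52, 2/13, 3/26, 3/104, 1/52] (sums to 1 ✓)

[3/26, 15/104, 1/4, 9/52, 2/13, 3/26, 3/104, 1/52]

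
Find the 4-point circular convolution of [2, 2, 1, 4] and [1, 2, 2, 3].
Use y[k] = Σ_j a[j]·b[(k-j) mod 4]. y[0] = 2×1 + 2×3 + 1×2 + 4×2 = 18; y[1] = 2×2 + 2×1 + 1×3 + 4×2 = 17; y[2] = 2×2 + 2×2 + 1×1 + 4×3 = 21; y[3] = 2×3 + 2×2 + 1×2 + 4×1 = 16. Result: [18, 17, 21, 16]

[18, 17, 21, 16]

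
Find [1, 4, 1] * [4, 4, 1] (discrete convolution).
y[0] = 1×4 = 4; y[1] = 1×4 + 4×4 = 20; y[2] = 1×1 + 4×4 + 1×4 = 21; y[3] = 4×1 + 1×4 = 8; y[4] = 1×1 = 1

[4, 20, 21, 8, 1]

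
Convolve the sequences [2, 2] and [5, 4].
y[0] = 2×5 = 10; y[1] = 2×4 + 2×5 = 18; y[2] = 2×4 = 8

[10, 18, 8]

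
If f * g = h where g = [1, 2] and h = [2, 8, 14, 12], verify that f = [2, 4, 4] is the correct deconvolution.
Forward-compute [2, 4, 4] * [1, 2]: h[0] = 2×1 = 2; h[1] = 2×2 + 4×1 = 8; h[2] = 4×2 + 4×1 = 12; h[3] = 4×2 = 8 → [2, 8, 12, 8]. Does not match given h = [2, 8, 14, 12].

Not verified. [2, 4, 4] * [1, 2] = [2, 8, 12, 8], which differs from [2, 8, 14, 12] at index 2.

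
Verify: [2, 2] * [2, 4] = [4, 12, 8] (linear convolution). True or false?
Recompute linear convolution of [2, 2] and [2, 4]: y[0] = 2×2 = 4; y[1] = 2×4 + 2×2 = 12; y[2] = 2×4 = 8 → [4, 12, 8]. Given [4, 12, 8] matches, so answer: Yes

Yes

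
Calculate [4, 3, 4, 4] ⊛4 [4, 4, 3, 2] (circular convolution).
Use y[k] = Σ_j f[j]·g[(k-j) mod 4]. y[0] = 4×4 + 3×2 + 4×3 + 4×4 = 50; y[1] = 4×4 + 3×4 + 4×2 + 4×3 = 48; y[2] = 4×3 + 3×4 + 4×4 + 4×2 = 48; y[3] = 4×2 + 3×3 + 4×4 + 4×4 = 49. Result: [50, 48, 48, 49]

[50, 48, 48, 49]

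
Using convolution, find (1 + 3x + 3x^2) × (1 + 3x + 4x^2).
Ascending coefficients: a = [1, 3, 3], b = [1, 3, 4]. c[0] = 1×1 = 1; c[1] = 1×3 + 3×1 = 6; c[2] = 1×4 + 3×3 + 3×1 = 16; c[3] = 3×4 + 3×3 = 21; c[4] = 3×4 = 12. Result coefficients: [1, 6, 16, 21, 12] → 1 + 6x + 16x^2 + 21x^3 + 12x^4

1 + 6x + 16x^2 + 21x^3 + 12x^4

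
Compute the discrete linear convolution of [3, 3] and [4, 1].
y[0] = 3×4 = 12; y[1] = 3×1 + 3×4 = 15; y[2] = 3×1 = 3

[12, 15, 3]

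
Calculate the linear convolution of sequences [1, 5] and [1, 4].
y[0] = 1×1 = 1; y[1] = 1×4 + 5×1 = 9; y[2] = 5×4 = 20

[1, 9, 20]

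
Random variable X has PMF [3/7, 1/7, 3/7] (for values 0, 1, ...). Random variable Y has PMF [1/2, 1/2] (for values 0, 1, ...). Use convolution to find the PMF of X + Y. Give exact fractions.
P(X+Y=k) = Σ_i P(X=i)·P(Y=k-i) — a convolution of [3/7, 1/7, 3/7] and [1/2, 1/2]. P(X+Y=0) = (3/7)×(1/2) = 3/14; P(X+Y=1) = (3/7)×(1/2) + (1/7)×(1/2) = 3/14 + 1/14 = 2/7; P(X+Y=2) = (1/7)×(1/2) + (3/7)×(1/2) = 1/14 + 3/14 = 2/7; P(X+Y=3) = (3/7)×(1/2) = 3/14. PMF: [3/14, 2/7, 2/7, 3/14] (sums to 1 ✓)

[3/14, 2/7, 2/7, 3/14]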